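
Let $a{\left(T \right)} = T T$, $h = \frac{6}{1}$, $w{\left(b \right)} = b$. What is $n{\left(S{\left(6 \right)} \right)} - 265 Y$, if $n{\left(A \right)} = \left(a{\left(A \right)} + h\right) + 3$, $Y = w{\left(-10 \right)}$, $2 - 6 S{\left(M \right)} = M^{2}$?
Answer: $\frac{24220}{9} \approx 2691.1$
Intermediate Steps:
$S{\left(M \right)} = \frac{1}{3} - \frac{M^{2}}{6}$
$Y = -10$
$h = 6$ ($h = 6 \cdot 1 = 6$)
$a{\left(T \right)} = T^{2}$
$n{\left(A \right)} = 9 + A^{2}$ ($n{\left(A \right)} = \left(A^{2} + 6\right) + 3 = \left(6 + A^{2}\right) + 3 = 9 + A^{2}$)
$n{\left(S{\left(6 \right)} \right)} - 265 Y = \left(9 + \left(\frac{1}{3} - \frac{6^{2}}{6}\right)^{2}\right) - -2650 = \left(9 + \left(\frac{1}{3} - 6\right)^{2}\right) + 2650 = \left(9 + \left(- \frac{17}{3}\right)^{2}\right) + 2650 = \left(9 + \frac{289}{9}\right) + 2650 = \frac{370}{9} + 2650 = \frac{24220}{9}$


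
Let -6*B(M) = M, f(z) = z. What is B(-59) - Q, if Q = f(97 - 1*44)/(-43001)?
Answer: 2537377/258006 ≈ 9.8346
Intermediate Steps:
Q = -53/43001 (Q = (97 - 1*44)/(-43001) = (97 - 44)*(-1/43001) = 53*(-1/43001) = -53/43001 ≈ -0.0012325)
B(M) = -M/6
B(-59) - Q = -⅙*(-59) - 1*(-53/43001) = 59/6 + 53/43001 = 2537377/258006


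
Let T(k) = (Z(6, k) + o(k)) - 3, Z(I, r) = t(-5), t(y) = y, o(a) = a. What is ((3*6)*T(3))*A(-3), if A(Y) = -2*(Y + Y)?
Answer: -1080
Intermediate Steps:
A(Y) = -4*Y
Z(I, r) = -5
T(k) = -8 + k (T(k) = (-5 + k) - 3 = -8 + k)
((3*6)*T(3))*A(-3) = ((3*6)*(-8 + 3))*(-4*(-3)) = (18*(-5))*12 = -90*12 = -1080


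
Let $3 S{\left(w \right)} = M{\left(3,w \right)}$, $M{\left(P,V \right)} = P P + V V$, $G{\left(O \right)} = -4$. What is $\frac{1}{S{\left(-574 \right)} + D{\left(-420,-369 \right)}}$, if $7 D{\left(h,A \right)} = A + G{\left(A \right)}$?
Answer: $\frac{21}{2305276} \approx 9.1095 \cdot 10^{-6}$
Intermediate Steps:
$M{\left(P,V \right)} = P^{2} + V^{2}$
$S{\left(w \right)} = 3 + \frac{w^{2}}{3}$ ($S{\left(w \right)} = \frac{3^{2} + w^{2}}{3} = \frac{9 + w^{2}}{3} = 3 + \frac{w^{2}}{3}$)
$D{\left(h,A \right)} = - \frac{4}{7} + \frac{A}{7}$ ($D{\left(h,A \right)} = \frac{A - 4}{7} = \frac{-4 + A}{7} = - \frac{4}{7} + \frac{A}{7}$)
$\frac{1}{S{\left(-574 \right)} + D{\left(-420,-369 \right)}} = \frac{1}{\left(3 + \frac{\left(-574\right)^{2}}{3}\right) + \left(- \frac{4}{7} + \frac{1}{7} \left(-369\right)\right)} = \frac{1}{\left(3 + \frac{1}{3} \cdot 329476\right) - \frac{373}{7}} = \frac{1}{\left(3 + \frac{329476}{3}\right) - \frac{373}{7}} = \frac{1}{\frac{329485}{3} - \frac{373}{7}} = \frac{1}{\frac{2305276}{21}} = \frac{21}{2305276}$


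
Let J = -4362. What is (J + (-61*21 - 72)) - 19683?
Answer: -25398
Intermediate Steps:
(J + (-61*21 - 72)) - 19683 = (-4362 + (-61*21 - 72)) - 19683 = (-4362 + (-1281 - 72)) - 19683 = (-4362 - 1353) - 19683 = -5715 - 19683 = -25398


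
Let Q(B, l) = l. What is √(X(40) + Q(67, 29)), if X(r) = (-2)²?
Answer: √33 ≈ 5.7446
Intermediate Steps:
X(r) = 4
√(X(40) + Q(67, 29)) = √(4 + 29) = √33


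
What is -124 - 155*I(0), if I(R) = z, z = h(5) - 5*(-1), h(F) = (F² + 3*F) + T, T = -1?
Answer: -6944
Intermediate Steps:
h(F) = -1 + F² + 3*F (h(F) = (F² + 3*F) - 1 = -1 + F² + 3*F)
z = 44 (z = (-1 + 5² + 3*5) - 5*(-1) = (-1 + 25 + 15) + 5 = 39 + 5 = 44)
I(R) = 44
-124 - 155*I(0) = -124 - 155*44 = -124 - 6820 = -6944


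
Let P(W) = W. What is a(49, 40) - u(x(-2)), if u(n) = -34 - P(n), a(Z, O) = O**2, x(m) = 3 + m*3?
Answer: 1631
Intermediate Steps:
x(m) = 3 + 3*m
u(n) = -34 - n
a(49, 40) - u(x(-2)) = 40**2 - (-34 - (3 + 3*(-2))) = 1600 - (-34 - (3 - 6)) = 1600 - (-34 - 1*(-3)) = 1600 - (-34 + 3) = 1600 - 1*(-31) = 1600 + 31 = 1631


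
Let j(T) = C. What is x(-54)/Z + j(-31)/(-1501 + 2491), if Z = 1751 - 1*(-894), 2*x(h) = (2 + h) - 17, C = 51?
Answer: 146/3795 ≈ 0.038472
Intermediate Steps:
x(h) = -15/2 + h/2 (x(h) = ((2 + h) - 17)/2 = (-15 + h)/2 = -15/2 + h/2)
j(T) = 51
Z = 2645 (Z = 1751 + 894 = 2645)
x(-54)/Z + j(-31)/(-1501 + 2491) = (-15/2 + (½)*(-54))/2645 + 51/(-1501 + 2491) = (-15/2 - 27)*(1/2645) + 51/990 = -69/2*1/2645 + 51*(1/990) = -3/230 + 17/330 = 146/3795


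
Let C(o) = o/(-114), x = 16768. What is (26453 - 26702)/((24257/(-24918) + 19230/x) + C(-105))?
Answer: -494182547136/2172035359 ≈ -227.52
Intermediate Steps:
C(o) = -o/114 (C(o) = o*(-1/114) = -o/114)
(26453 - 26702)/((24257/(-24918) + 19230/x) + C(-105)) = (26453 - 26702)/((24257/(-24918) + 19230/16768) - 1/114*(-105)) = -249/((24257*(-1/24918) + 19230*(1/16768)) + 35/38) = -249/((-24257/24918 + 9615/8384) + 35/38) = -249/(18107941/104456256 + 35/38) = -249/2172035359/1984668864 = -249*1984668864/2172035359 = -494182547136/2172035359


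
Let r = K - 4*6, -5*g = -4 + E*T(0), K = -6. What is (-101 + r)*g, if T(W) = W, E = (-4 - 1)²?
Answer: -524/5 ≈ -104.80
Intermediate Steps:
E = 25 (E = (-5)² = 25)
g = ⅘ (g = -(-4 + 25*0)/5 = -(-4 + 0)/5 = -⅕*(-4) = ⅘ ≈ 0.80000)
r = -30 (r = -6 - 4*6 = -6 - 24 = -30)
(-101 + r)*g = (-101 - 30)*(⅘) = -131*⅘ = -524/5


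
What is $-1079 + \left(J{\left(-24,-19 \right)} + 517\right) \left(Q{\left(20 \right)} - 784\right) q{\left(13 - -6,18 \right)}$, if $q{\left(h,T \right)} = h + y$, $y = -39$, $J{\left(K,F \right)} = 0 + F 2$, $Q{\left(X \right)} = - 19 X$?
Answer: $11150041$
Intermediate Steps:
$J{\left(K,F \right)} = 2 F$ ($J{\left(K,F \right)} = 0 + 2 F = 2 F$)
$q{\left(h,T \right)} = -39 + h$ ($q{\left(h,T \right)} = h - 39 = -39 + h$)
$-1079 + \left(J{\left(-24,-19 \right)} + 517\right) \left(Q{\left(20 \right)} - 784\right) q{\left(13 - -6,18 \right)} = -1079 + \left(2 \left(-19\right) + 517\right) \left(\left(-19\right) 20 - 784\right) \left(-39 + \left(13 - -6\right)\right) = -1079 + \left(-38 + 517\right) \left(-380 - 784\right) \left(-39 + \left(13 + 6\right)\right) = -1079 + 479 \left(-1164\right) \left(-39 + 19\right) = -1079 - -11151120 = -1079 + 11151120 = 11150041$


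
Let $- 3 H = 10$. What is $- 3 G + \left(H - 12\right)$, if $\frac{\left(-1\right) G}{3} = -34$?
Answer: $- \frac{964}{3} \approx -321.33$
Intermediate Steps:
$H = - \frac{10}{3}$ ($H = \left(- \frac{1}{3}\right) 10 = - \frac{10}{3} \approx -3.3333$)
$G = 102$ ($G = \left(-3\right) \left(-34\right) = 102$)
$- 3 G + \left(H - 12\right) = \left(-3\right) 102 - \frac{46}{3} = -306 - \frac{46}{3} = - \frac{964}{3}$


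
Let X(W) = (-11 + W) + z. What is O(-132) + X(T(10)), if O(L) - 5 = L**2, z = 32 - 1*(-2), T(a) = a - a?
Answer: 17452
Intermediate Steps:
T(a) = 0
z = 34 (z = 32 + 2 = 34)
O(L) = 5 + L**2
X(W) = 23 + W (X(W) = (-11 + W) + 34 = 23 + W)
O(-132) + X(T(10)) = (5 + (-132)**2) + (23 + 0) = (5 + 17424) + 23 = 17429 + 23 = 17452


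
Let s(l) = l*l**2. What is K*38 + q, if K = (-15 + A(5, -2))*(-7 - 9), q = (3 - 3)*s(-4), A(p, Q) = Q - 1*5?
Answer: 13376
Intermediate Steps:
s(l) = l**3
A(p, Q) = -5 + Q (A(p, Q) = Q - 5 = -5 + Q)
q = 0 (q = (3 - 3)*(-4)**3 = 0*(-64) = 0)
K = 352 (K = (-15 + (-5 - 2))*(-7 - 9) = (-15 - 7)*(-16) = -22*(-16) = 352)
K*38 + q = 352*38 + 0 = 13376 + 0 = 13376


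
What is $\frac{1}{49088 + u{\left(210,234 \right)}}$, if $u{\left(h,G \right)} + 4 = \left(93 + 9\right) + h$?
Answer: $\frac{1}{49396} \approx 2.0245 \cdot 10^{-5}$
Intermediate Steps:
$u{\left(h,G \right)} = 98 + h$ ($u{\left(h,G \right)} = -4 + \left(\left(93 + 9\right) + h\right) = -4 + \left(102 + h\right) = 98 + h$)
$\frac{1}{49088 + u{\left(210,234 \right)}} = \frac{1}{49088 + \left(98 + 210\right)} = \frac{1}{49088 + 308} = \frac{1}{49396}$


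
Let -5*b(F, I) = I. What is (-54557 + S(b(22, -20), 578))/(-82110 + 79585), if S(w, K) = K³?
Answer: -38609199/505 ≈ -76454.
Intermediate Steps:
b(F, I) = -I/5
(-54557 + S(b(22, -20), 578))/(-82110 + 79585) = (-54557 + 578³)/(-82110 + 79585) = (-54557 + 193100552)/(-2525) = 193045995*(-1/2525) = -38609199/505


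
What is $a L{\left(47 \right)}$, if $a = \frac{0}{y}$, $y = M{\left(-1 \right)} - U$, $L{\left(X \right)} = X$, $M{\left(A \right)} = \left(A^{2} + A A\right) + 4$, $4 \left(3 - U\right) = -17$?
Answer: $0$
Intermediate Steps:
$U = \frac{29}{4}$ ($U = 3 - - \frac{17}{4} = 3 + \frac{17}{4} = \frac{29}{4} \approx 7.25$)
$M{\left(A \right)} = 4 + 2 A^{2}$ ($M{\left(A \right)} = \left(A^{2} + A^{2}\right) + 4 = 2 A^{2} + 4 = 4 + 2 A^{2}$)
$y = - \frac{5}{4}$ ($y = \left(4 + 2 \left(-1\right)^{2}\right) - \frac{29}{4} = \left(4 + 2 \cdot 1\right) - \frac{29}{4} = \left(4 + 2\right) - \frac{29}{4} = 6 - \frac{29}{4} = - \frac{5}{4} \approx -1.25$)
$a = 0$ ($a = \frac{0}{- \frac{5}{4}} = 0 \left(- \frac{4}{5}\right) = 0$)
$a L{\left(47 \right)} = 0 \cdot 47 = 0$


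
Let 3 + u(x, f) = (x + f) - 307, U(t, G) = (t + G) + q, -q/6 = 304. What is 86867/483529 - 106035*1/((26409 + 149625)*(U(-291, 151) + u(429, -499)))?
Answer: 11964884532649/66505174367728 ≈ 0.17991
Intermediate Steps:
q = -1824 (q = -6*304 = -1824)
U(t, G) = -1824 + G + t (U(t, G) = (t + G) - 1824 = (G + t) - 1824 = -1824 + G + t)
u(x, f) = -310 + f + x (u(x, f) = -3 + ((x + f) - 307) = -3 + ((f + x) - 307) = -3 + (-307 + f + x) = -310 + f + x)
86867/483529 - 106035*1/((26409 + 149625)*(U(-291, 151) + u(429, -499))) = 86867/483529 - 106035*1/((26409 + 149625)*((-1824 + 151 - 291) + (-310 - 499 + 429))) = 86867*(1/483529) - 106035*1/(176034*(-1964 - 380)) = 86867/483529 - 106035/((-2344*176034)) = 86867/483529 - 106035/(-412623696) = 86867/483529 - 106035*(-1/412623696) = 86867/483529 + 35345/137541232 = 11964884532649/66505174367728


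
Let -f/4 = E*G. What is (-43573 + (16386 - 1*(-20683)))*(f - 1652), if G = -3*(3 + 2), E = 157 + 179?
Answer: -120376032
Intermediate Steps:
E = 336
G = -15 (G = -3*5 = -15)
f = 20160 (f = -1344*(-15) = -4*(-5040) = 20160)
(-43573 + (16386 - 1*(-20683)))*(f - 1652) = (-43573 + (16386 - 1*(-20683)))*(20160 - 1652) = (-43573 + (16386 + 20683))*18508 = (-43573 + 37069)*18508 = -6504*18508 = -120376032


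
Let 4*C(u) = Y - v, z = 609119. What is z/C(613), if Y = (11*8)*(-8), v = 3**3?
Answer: -2436476/731 ≈ -3333.1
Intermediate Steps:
v = 27
Y = -704 (Y = 88*(-8) = -704)
C(u) = -731/4 (C(u) = (-704 - 1*27)/4 = (-704 - 27)/4 = (1/4)*(-731) = -731/4)
z/C(613) = 609119/(-731/4) = 609119*(-4/731) = -2436476/731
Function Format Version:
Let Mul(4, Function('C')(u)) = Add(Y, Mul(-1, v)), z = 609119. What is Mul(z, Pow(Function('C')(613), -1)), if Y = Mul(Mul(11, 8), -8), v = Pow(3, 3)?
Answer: Rational(-2436476, 731) ≈ -3333.1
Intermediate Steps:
v = 27
Y = -704 (Y = Mul(88, -8) = -704)
Function('C')(u) = Rational(-731, 4) (Function('C')(u) = Mul(Rational(1, 4), Add(-704, Mul(-1, 27))) = Mul(Rational(1, 4), Add(-704, -27)) = Mul(Rational(1, 4), -731) = Rational(-731, 4))
Mul(z, Pow(Function('C')(613), -1)) = Mul(609119, Pow(Rational(-731, 4), -1)) = Mul(609119, Rational(-4, 731)) = Rational(-2436476, 731)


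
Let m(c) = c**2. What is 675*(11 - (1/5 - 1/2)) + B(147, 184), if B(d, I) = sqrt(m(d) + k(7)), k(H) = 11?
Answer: 15255/2 + 2*sqrt(5405) ≈ 7774.5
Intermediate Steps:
B(d, I) = sqrt(11 + d**2) (B(d, I) = sqrt(d**2 + 11) = sqrt(11 + d**2))
675*(11 - (1/5 - 1/2)) + B(147, 184) = 675*(11 - (1/5 - 1/2)) + sqrt(11 + 147**2) = 675*(11 - (1*(1/5) - 1*1/2)) + sqrt(11 + 21609) = 675*(11 - (1/5 - 1/2)) + sqrt(21620) = 675*(11 - 1*(-3/10)) + 2*sqrt(5405) = 675*(11 + 3/10) + 2*sqrt(5405) = 675*(113/10) + 2*sqrt(5405) = 15255/2 + 2*sqrt(5405)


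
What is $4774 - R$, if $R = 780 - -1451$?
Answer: $2543$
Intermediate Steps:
$R = 2231$ ($R = 780 + 1451 = 2231$)
$4774 - R = 4774 - 2231 = 2543$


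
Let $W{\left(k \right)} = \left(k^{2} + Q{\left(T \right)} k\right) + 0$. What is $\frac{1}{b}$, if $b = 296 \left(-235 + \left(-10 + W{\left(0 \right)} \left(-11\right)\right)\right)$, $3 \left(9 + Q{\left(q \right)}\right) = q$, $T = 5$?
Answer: $- \frac{1}{72520} \approx -1.3789 \cdot 10^{-5}$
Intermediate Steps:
$Q{\left(q \right)} = -9 + \frac{q}{3}$
$W{\left(k \right)} = k^{2} - \frac{22 k}{3}$ ($W{\left(k \right)} = \left(k^{2} + \left(-9 + \frac{1}{3} \cdot 5\right) k\right) + 0 = \left(k^{2} + \left(-9 + \frac{5}{3}\right) k\right) + 0 = \left(k^{2} - \frac{22 k}{3}\right) + 0 = k^{2} - \frac{22 k}{3}$)
$b = -72520$ ($b = 296 \left(-235 - \left(10 - \frac{1}{3} \cdot 0 \left(-22 + 3 \cdot 0\right) \left(-11\right)\right)\right) = 296 \left(-235 - \left(10 - \frac{1}{3} \cdot 0 \left(-22 + 0\right) \left(-11\right)\right)\right) = 296 \left(-235 - \left(10 - \frac{1}{3} \cdot 0 \left(-22\right) \left(-11\right)\right)\right) = 296 \left(-235 + \left(-10 + 0 \left(-11\right)\right)\right) = 296 \left(-235 + \left(-10 + 0\right)\right) = 296 \left(-235 - 10\right) = 296 \left(-245\right) = -72520$)
$\frac{1}{b} = \frac{1}{-72520} = - \frac{1}{72520}$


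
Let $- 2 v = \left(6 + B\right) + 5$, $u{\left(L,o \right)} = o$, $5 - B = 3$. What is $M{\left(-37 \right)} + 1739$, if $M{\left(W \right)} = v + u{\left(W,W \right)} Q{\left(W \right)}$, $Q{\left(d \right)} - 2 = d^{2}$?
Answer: $- \frac{97989}{2} \approx -48995.0$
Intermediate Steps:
$B = 2$ ($B = 5 - 3 = 2$)
$v = - \frac{13}{2}$ ($v = - \frac{\left(6 + 2\right) + 5}{2} = - \frac{8 + 5}{2} = \left(- \frac{1}{2}\right) 13 = - \frac{13}{2} \approx -6.5$)
$Q{\left(d \right)} = 2 + d^{2}$
$M{\left(W \right)} = - \frac{13}{2} + W \left(2 + W^{2}\right)$
$M{\left(-37 \right)} + 1739 = \left(- \frac{13}{2} + \left(-37\right)^{3} + 2 \left(-37\right)\right) + 1739 = \left(- \frac{13}{2} - 50653 - 74\right) + 1739 = - \frac{101467}{2} + 1739 = - \frac{97989}{2}$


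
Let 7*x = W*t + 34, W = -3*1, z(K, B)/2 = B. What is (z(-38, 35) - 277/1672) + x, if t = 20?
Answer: 773869/11704 ≈ 66.120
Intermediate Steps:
z(K, B) = 2*B
W = -3
x = -26/7 (x = (-3*20 + 34)/7 = (-60 + 34)/7 = (⅐)*(-26) = -26/7 ≈ -3.7143)
(z(-38, 35) - 277/1672) + x = (2*35 - 277/1672) - 26/7 = (70 - 277*1/1672) - 26/7 = (70 - 277/1672) - 26/7 = 116763/1672 - 26/7 = 773869/11704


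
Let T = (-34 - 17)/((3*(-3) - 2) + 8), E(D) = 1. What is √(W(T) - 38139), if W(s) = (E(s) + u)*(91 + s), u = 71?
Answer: I*√30363 ≈ 174.25*I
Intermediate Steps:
T = 17 (T = -51/((-9 - 2) + 8) = -51/(-11 + 8) = -51/(-3) = -51*(-⅓) = 17)
W(s) = 6552 + 72*s (W(s) = (1 + 71)*(91 + s) = 72*(91 + s) = 6552 + 72*s)
√(W(T) - 38139) = √((6552 + 72*17) - 38139) = √((6552 + 1224) - 38139) = √(7776 - 38139) = √(-30363) = I*√30363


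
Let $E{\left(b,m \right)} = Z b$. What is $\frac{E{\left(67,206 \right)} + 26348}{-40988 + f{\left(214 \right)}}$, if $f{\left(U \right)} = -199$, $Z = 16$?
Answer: $- \frac{9140}{13729} \approx -0.66574$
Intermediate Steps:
$E{\left(b,m \right)} = 16 b$
$\frac{E{\left(67,206 \right)} + 26348}{-40988 + f{\left(214 \right)}} = \frac{16 \cdot 67 + 26348}{-40988 - 199} = \frac{1072 + 26348}{-41187} = 27420 \left(- \frac{1}{41187}\right) = - \frac{9140}{13729}$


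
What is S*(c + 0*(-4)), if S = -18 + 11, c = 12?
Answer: -84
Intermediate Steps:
S = -7
S*(c + 0*(-4)) = -7*(12 + 0*(-4)) = -7*(12 + 0) = -7*12 = -84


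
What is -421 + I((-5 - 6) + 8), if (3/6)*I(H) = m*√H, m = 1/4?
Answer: -421 + I*√3/2 ≈ -421.0 + 0.86602*I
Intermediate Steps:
m = ¼ (m = 1*(¼) = ¼ ≈ 0.25000)
I(H) = √H/2 (I(H) = 2*(√H/4) = √H/2)
-421 + I((-5 - 6) + 8) = -421 + √((-5 - 6) + 8)/2 = -421 + √(-11 + 8)/2 = -421 + √(-3)/2 = -421 + (I*√3)/2 = -421 + I*√3/2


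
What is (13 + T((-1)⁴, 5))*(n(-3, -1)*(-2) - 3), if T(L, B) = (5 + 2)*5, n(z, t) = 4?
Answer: -528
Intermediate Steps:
T(L, B) = 35 (T(L, B) = 7*5 = 35)
(13 + T((-1)⁴, 5))*(n(-3, -1)*(-2) - 3) = (13 + 35)*(4*(-2) - 3) = 48*(-8 - 3) = 48*(-11) = -528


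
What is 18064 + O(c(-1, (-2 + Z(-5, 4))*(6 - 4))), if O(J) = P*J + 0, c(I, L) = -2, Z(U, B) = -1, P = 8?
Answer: 18048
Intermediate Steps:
O(J) = 8*J (O(J) = 8*J + 0 = 8*J)
18064 + O(c(-1, (-2 + Z(-5, 4))*(6 - 4))) = 18064 + 8*(-2) = 18064 - 16 = 18048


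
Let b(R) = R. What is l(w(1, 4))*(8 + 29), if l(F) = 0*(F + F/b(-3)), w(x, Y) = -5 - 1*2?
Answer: 0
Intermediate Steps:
w(x, Y) = -7 (w(x, Y) = -5 - 2 = -7)
l(F) = 0 (l(F) = 0*(F + F/(-3)) = 0*(F + F*(-⅓)) = 0*(F - F/3) = 0*(2*F/3) = 0)
l(w(1, 4))*(8 + 29) = 0*(8 + 29) = 0*37 = 0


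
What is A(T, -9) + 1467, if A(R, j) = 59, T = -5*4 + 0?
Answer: 1526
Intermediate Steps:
T = -20 (T = -20 + 0 = -20)
A(T, -9) + 1467 = 59 + 1467 = 1526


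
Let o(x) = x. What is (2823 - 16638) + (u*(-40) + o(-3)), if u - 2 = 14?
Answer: -14458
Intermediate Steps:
u = 16 (u = 2 + 14 = 16)
(2823 - 16638) + (u*(-40) + o(-3)) = (2823 - 16638) + (16*(-40) - 3) = -13815 + (-640 - 3) = -13815 - 643 = -14458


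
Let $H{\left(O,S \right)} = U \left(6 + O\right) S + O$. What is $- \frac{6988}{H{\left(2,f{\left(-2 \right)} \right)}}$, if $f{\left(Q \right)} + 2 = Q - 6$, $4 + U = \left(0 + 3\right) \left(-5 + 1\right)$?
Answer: $- \frac{3494}{641} \approx -5.4509$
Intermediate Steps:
$U = -16$ ($U = -4 + \left(0 + 3\right) \left(-5 + 1\right) = -4 + 3 \left(-4\right) = -4 - 12 = -16$)
$f{\left(Q \right)} = -8 + Q$ ($f{\left(Q \right)} = -2 + \left(Q - 6\right) = -2 + \left(-6 + Q\right) = -8 + Q$)
$H{\left(O,S \right)} = O + S \left(-96 - 16 O\right)$ ($H{\left(O,S \right)} = - 16 \left(6 + O\right) S + O = \left(-96 - 16 O\right) S + O = S \left(-96 - 16 O\right) + O = O + S \left(-96 - 16 O\right)$)
$- \frac{6988}{H{\left(2,f{\left(-2 \right)} \right)}} = - \frac{6988}{2 - 96 \left(-8 - 2\right) - 32 \left(-8 - 2\right)} = - \frac{6988}{2 - -960 - 32 \left(-10\right)} = - \frac{6988}{2 + 960 + 320} = - \frac{6988}{1282} = \left(-6988\right) \frac{1}{1282} = - \frac{3494}{641}$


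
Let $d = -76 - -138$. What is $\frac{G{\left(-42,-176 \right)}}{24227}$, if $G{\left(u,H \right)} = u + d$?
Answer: $\frac{20}{24227} \approx 0.00082553$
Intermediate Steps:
$d = 62$ ($d = -76 + 138 = 62$)
$G{\left(u,H \right)} = 62 + u$ ($G{\left(u,H \right)} = u + 62 = 62 + u$)
$\frac{G{\left(-42,-176 \right)}}{24227} = \frac{62 - 42}{24227} = 20 \cdot \frac{1}{24227} = \frac{20}{24227}$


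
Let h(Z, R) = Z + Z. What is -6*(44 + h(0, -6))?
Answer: -264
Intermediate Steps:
h(Z, R) = 2*Z
-6*(44 + h(0, -6)) = -6*(44 + 2*0) = -6*(44 + 0) = -6*44 = -264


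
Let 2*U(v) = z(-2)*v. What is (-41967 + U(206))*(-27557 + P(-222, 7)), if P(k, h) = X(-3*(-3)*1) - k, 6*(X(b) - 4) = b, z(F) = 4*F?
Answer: 2338913269/2 ≈ 1.1695e+9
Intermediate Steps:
X(b) = 4 + b/6
P(k, h) = 11/2 - k (P(k, h) = (4 + (-3*(-3)*1)/6) - k = (4 + (9*1)/6) - k = (4 + (1/6)*9) - k = (4 + 3/2) - k = 11/2 - k)
U(v) = -4*v (U(v) = ((4*(-2))*v)/2 = (-8*v)/2 = -4*v)
(-41967 + U(206))*(-27557 + P(-222, 7)) = (-41967 - 4*206)*(-27557 + (11/2 - 1*(-222))) = (-41967 - 824)*(-27557 + (11/2 + 222)) = -42791*(-27557 + 455/2) = -42791*(-54659/2) = 2338913269/2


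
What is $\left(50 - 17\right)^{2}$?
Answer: $1089$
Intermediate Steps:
$\left(50 - 17\right)^{2} = 33^{2} = 1089$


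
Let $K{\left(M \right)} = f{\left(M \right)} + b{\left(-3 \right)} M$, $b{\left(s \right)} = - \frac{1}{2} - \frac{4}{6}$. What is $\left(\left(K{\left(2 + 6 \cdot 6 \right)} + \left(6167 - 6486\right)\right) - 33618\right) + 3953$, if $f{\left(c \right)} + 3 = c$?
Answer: $- \frac{89980}{3} \approx -29993.0$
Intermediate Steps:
$f{\left(c \right)} = -3 + c$
$b{\left(s \right)} = - \frac{7}{6}$ ($b{\left(s \right)} = \left(-1\right) \frac{1}{2} - \frac{2}{3} = - \frac{1}{2} - \frac{2}{3} = - \frac{7}{6}$)
$K{\left(M \right)} = -3 - \frac{M}{6}$ ($K{\left(M \right)} = \left(-3 + M\right) - \frac{7 M}{6} = -3 - \frac{M}{6}$)
$\left(\left(K{\left(2 + 6 \cdot 6 \right)} + \left(6167 - 6486\right)\right) - 33618\right) + 3953 = \left(\left(\left(-3 - \frac{2 + 6 \cdot 6}{6}\right) + \left(6167 - 6486\right)\right) - 33618\right) + 3953 = \left(\left(\left(-3 - \frac{2 + 36}{6}\right) + \left(6167 - 6486\right)\right) - 33618\right) + 3953 = \left(\left(\left(-3 - \frac{19}{3}\right) - 319\right) - 33618\right) + 3953 = \left(\left(- \frac{28}{3} - 319\right) - 33618\right) + 3953 = \left(- \frac{985}{3} - 33618\right) + 3953 = - \frac{101839}{3} + 3953 = - \frac{89980}{3}$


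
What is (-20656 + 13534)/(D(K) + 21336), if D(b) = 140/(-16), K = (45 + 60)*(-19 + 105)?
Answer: -28488/85309 ≈ -0.33394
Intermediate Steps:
K = 9030 (K = 105*86 = 9030)
D(b) = -35/4 (D(b) = 140*(-1/16) = -35/4)
(-20656 + 13534)/(D(K) + 21336) = (-20656 + 13534)/(-35/4 + 21336) = -7122/85309/4 = -7122*4/85309 = -28488/85309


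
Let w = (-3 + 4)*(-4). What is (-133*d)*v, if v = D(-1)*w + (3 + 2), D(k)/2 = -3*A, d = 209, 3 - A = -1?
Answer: -2807497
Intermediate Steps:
A = 4 (A = 3 - 1*(-1) = 3 + 1 = 4)
w = -4 (w = 1*(-4) = -4)
D(k) = -24 (D(k) = 2*(-3*4) = 2*(-12) = -24)
v = 101 (v = -24*(-4) + (3 + 2) = 96 + 5 = 101)
(-133*d)*v = -133*209*101 = -27797*101 = -2807497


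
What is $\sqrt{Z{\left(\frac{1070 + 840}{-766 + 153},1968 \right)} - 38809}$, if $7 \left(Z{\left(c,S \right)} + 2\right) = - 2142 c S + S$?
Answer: $\frac{\sqrt{33839638470813}}{4291} \approx 1355.7$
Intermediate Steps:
$Z{\left(c,S \right)} = -2 + \frac{S}{7} - 306 S c$ ($Z{\left(c,S \right)} = -2 + \frac{- 2142 c S + S}{7} = -2 + \frac{- 2142 S c + S}{7} = -2 + \frac{S - 2142 S c}{7} = -2 - \left(- \frac{S}{7} + 306 S c\right) = -2 + \frac{S}{7} - 306 S c$)
$\sqrt{Z{\left(\frac{1070 + 840}{-766 + 153},1968 \right)} - 38809} = \sqrt{\left(-2 + \frac{1}{7} \cdot 1968 - 602208 \frac{1070 + 840}{-766 + 153}\right) - 38809} = \sqrt{\left(-2 + \frac{1968}{7} - 602208 \frac{1910}{-613}\right) - 38809} = \sqrt{\left(-2 + \frac{1968}{7} - 602208 \cdot 1910 \left(- \frac{1}{613}\right)\right) - 38809} = \sqrt{\left(-2 + \frac{1968}{7} - 602208 \left(- \frac{1910}{613}\right)\right) - 38809} = \sqrt{\left(-2 + \frac{1968}{7} + \frac{1150217280}{613}\right) - 38809} = \sqrt{\frac{8052718762}{4291} - 38809} = \sqrt{\frac{7886189343}{4291}} = \frac{\sqrt{33839638470813}}{4291}$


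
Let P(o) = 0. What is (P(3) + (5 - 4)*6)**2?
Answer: 36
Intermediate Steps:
(P(3) + (5 - 4)*6)**2 = (0 + (5 - 4)*6)**2 = (0 + 1*6)**2 = (0 + 6)**2 = 6**2 = 36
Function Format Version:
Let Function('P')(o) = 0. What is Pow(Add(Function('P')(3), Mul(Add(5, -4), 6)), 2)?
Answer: 36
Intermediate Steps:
Pow(Add(Function('P')(3), Mul(Add(5, -4), 6)), 2) = Pow(Add(0, Mul(Add(5, -4), 6)), 2) = Pow(Add(0, Mul(1, 6)), 2) = Pow(Add(0, 6), 2) = Pow(6, 2) = 36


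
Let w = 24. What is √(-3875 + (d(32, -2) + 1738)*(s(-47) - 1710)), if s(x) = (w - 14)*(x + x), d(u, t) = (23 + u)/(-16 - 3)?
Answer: 5*I*√66451493/19 ≈ 2145.2*I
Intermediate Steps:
d(u, t) = -23/19 - u/19 (d(u, t) = (23 + u)/(-19) = (23 + u)*(-1/19) = -23/19 - u/19)
s(x) = 20*x (s(x) = (24 - 14)*(x + x) = 10*(2*x) = 20*x)
√(-3875 + (d(32, -2) + 1738)*(s(-47) - 1710)) = √(-3875 + ((-23/19 - 1/19*32) + 1738)*(20*(-47) - 1710)) = √(-3875 + ((-23/19 - 32/19) + 1738)*(-940 - 1710)) = √(-3875 + (-55/19 + 1738)*(-2650)) = √(-3875 + (32967/19)*(-2650)) = √(-3875 - 87362550/19) = √(-87436175/19) = 5*I*√66451493/19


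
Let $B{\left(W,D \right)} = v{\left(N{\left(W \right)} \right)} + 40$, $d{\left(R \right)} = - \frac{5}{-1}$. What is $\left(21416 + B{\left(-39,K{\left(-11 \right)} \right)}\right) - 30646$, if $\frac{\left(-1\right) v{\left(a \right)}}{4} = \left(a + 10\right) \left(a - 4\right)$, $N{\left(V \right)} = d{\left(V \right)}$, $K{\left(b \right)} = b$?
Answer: $-9250$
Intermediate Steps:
$d{\left(R \right)} = 5$ ($d{\left(R \right)} = \left(-5\right) \left(-1\right) = 5$)
$N{\left(V \right)} = 5$
$v{\left(a \right)} = - 4 \left(-4 + a\right) \left(10 + a\right)$ ($v{\left(a \right)} = - 4 \left(a + 10\right) \left(a - 4\right) = - 4 \left(10 + a\right) \left(-4 + a\right) = - 4 \left(-4 + a\right) \left(10 + a\right)$)
$B{\left(W,D \right)} = -20$ ($B{\left(W,D \right)} = \left(160 - 120 - 4 \cdot 5^{2}\right) + 40 = \left(160 - 120 - 100\right) + 40 = -60 + 40 = -20$)
$\left(21416 + B{\left(-39,K{\left(-11 \right)} \right)}\right) - 30646 = \left(21416 - 20\right) - 30646 = 21396 - 30646 = -9250$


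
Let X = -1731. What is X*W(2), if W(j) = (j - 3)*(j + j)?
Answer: 6924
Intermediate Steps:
W(j) = 2*j*(-3 + j) (W(j) = (-3 + j)*(2*j) = 2*j*(-3 + j))
X*W(2) = -3462*2*(-3 + 2) = -3462*2*(-1) = -1731*(-4) = 6924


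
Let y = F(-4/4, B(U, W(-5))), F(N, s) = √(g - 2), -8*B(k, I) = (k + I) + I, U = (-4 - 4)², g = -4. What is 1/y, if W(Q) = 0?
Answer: -I*√6/6 ≈ -0.40825*I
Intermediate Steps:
U = 64 (U = (-8)² = 64)
B(k, I) = -I/4 - k/8 (B(k, I) = -((k + I) + I)/8 = -((I + k) + I)/8 = -(k + 2*I)/8 = -I/4 - k/8)
F(N, s) = I*√6 (F(N, s) = √(-4 - 2) = √(-6) = I*√6)
y = I*√6 ≈ 2.4495*I
1/y = 1/(I*√6) = -I*√6/6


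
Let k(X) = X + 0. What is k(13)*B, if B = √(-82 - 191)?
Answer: 13*I*√273 ≈ 214.8*I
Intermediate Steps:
k(X) = X
B = I*√273 (B = √(-273) = I*√273 ≈ 16.523*I)
k(13)*B = 13*(I*√273) = 13*I*√273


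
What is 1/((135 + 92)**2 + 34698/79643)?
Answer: 79643/4103958845 ≈ 1.9406e-5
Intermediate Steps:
1/((135 + 92)**2 + 34698/79643) = 1/(227**2 + 34698*(1/79643)) = 1/(51529 + 34698/79643) = 1/(4103958845/79643) = 79643/4103958845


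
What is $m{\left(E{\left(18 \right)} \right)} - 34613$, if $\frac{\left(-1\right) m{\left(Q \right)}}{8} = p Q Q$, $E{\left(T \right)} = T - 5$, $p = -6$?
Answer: $-26501$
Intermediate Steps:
$E{\left(T \right)} = -5 + T$ ($E{\left(T \right)} = T - 5 = -5 + T$)
$m{\left(Q \right)} = 48 Q^{2}$ ($m{\left(Q \right)} = - 8 - 6 Q Q = - 8 \left(- 6 Q^{2}\right) = 48 Q^{2}$)
$m{\left(E{\left(18 \right)} \right)} - 34613 = 48 \left(-5 + 18\right)^{2} - 34613 = 48 \cdot 13^{2} - 34613 = 48 \cdot 169 - 34613 = 8112 - 34613 = -26501$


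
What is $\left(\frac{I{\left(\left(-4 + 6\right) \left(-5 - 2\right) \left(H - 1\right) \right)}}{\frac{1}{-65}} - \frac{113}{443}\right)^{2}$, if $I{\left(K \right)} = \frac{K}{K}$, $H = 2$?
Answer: $\frac{835672464}{196249} \approx 4258.2$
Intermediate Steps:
$I{\left(K \right)} = 1$
$\left(\frac{I{\left(\left(-4 + 6\right) \left(-5 - 2\right) \left(H - 1\right) \right)}}{\frac{1}{-65}} - \frac{113}{443}\right)^{2} = \left(1 \frac{1}{\frac{1}{-65}} - \frac{113}{443}\right)^{2} = \left(1 \frac{1}{- \frac{1}{65}} - \frac{113}{443}\right)^{2} = \left(1 \left(-65\right) - \frac{113}{443}\right)^{2} = \left(-65 - \frac{113}{443}\right)^{2} = \left(- \frac{28908}{443}\right)^{2} = \frac{835672464}{196249}$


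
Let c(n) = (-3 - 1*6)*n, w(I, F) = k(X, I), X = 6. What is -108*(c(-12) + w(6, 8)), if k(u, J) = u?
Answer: -12312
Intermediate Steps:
w(I, F) = 6
c(n) = -9*n (c(n) = (-3 - 6)*n = -9*n)
-108*(c(-12) + w(6, 8)) = -108*(-9*(-12) + 6) = -108*(108 + 6) = -108*114 = -12312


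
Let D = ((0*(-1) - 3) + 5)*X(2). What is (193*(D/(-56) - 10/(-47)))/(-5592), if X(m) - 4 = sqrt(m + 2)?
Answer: 193/3679536 ≈ 5.2452e-5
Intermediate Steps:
X(m) = 4 + sqrt(2 + m) (X(m) = 4 + sqrt(m + 2) = 4 + sqrt(2 + m))
D = 12 (D = ((0*(-1) - 3) + 5)*(4 + sqrt(2 + 2)) = ((0 - 3) + 5)*(4 + sqrt(4)) = (-3 + 5)*(4 + 2) = 2*6 = 12)
(193*(D/(-56) - 10/(-47)))/(-5592) = (193*(12/(-56) - 10/(-47)))/(-5592) = (193*(12*(-1/56) - 10*(-1/47)))*(-1/5592) = (193*(-3/14 + 10/47))*(-1/5592) = (193*(-1/658))*(-1/5592) = -193/658*(-1/5592) = 193/3679536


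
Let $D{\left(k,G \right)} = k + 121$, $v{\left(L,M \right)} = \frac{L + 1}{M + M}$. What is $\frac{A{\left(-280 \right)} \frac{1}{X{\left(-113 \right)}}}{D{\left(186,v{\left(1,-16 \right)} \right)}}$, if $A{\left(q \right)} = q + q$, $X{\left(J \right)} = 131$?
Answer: $- \frac{560}{40217} \approx -0.013924$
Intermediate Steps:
$A{\left(q \right)} = 2 q$
$v{\left(L,M \right)} = \frac{1 + L}{2 M}$
$D{\left(k,G \right)} = 121 + k$
$\frac{A{\left(-280 \right)} \frac{1}{X{\left(-113 \right)}}}{D{\left(186,v{\left(1,-16 \right)} \right)}} = \frac{2 \left(-280\right) \frac{1}{131}}{121 + 186} = \frac{\left(-560\right) \frac{1}{131}}{307} = \left(- \frac{560}{131}\right) \frac{1}{307} = - \frac{560}{40217}$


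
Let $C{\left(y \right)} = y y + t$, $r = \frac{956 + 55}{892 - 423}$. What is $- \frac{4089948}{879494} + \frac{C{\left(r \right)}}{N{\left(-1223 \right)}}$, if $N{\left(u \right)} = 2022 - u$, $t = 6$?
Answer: $- \frac{321069403287}{69090849905} \approx -4.6471$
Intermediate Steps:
$r = \frac{1011}{469} \approx 2.1557$
$C{\left(y \right)} = 6 + y^{2}$ ($C{\left(y \right)} = y y + 6 = y^{2} + 6 = 6 + y^{2}$)
$- \frac{4089948}{879494} + \frac{C{\left(r \right)}}{N{\left(-1223 \right)}} = - \frac{4089948}{879494} + \frac{6 + \left(\frac{1011}{469}\right)^{2}}{2022 - -1223} = \left(-4089948\right) \frac{1}{879494} + \frac{6 + \frac{1022121}{219961}}{2022 + 1223} = - \frac{2044974}{439747} + \frac{2341887}{219961 \cdot 3245} = - \frac{2044974}{439747} + \frac{2341887}{219961} \cdot \frac{1}{3245} = - \frac{2044974}{439747} + \frac{39693}{12097855} = - \frac{321069403287}{69090849905}$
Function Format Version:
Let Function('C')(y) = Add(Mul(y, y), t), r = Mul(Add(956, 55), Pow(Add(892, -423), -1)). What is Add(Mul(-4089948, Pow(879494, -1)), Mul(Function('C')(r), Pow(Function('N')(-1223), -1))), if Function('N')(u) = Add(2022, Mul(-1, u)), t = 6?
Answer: Rational(-321069403287, 69090849905) ≈ -4.6471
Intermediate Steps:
r = Rational(1011, 469) (r = Mul(1011, Pow(469, -1)) = Mul(1011, Rational(1, 469)) = Rational(1011, 469) ≈ 2.1557)
Function('C')(y) = Add(6, Pow(y, 2)) (Function('C')(y) = Add(Mul(y, y), 6) = Add(Pow(y, 2), 6) = Add(6, Pow(y, 2)))
Add(Mul(-4089948, Pow(879494, -1)), Mul(Function('C')(r), Pow(Function('N')(-1223), -1))) = Add(Mul(-4089948, Pow(879494, -1)), Mul(Add(6, Pow(Rational(1011, 469), 2)), Pow(Add(2022, Mul(-1, -1223)), -1))) = Add(Mul(-4089948, Rational(1, 879494)), Mul(Add(6, Rational(1022121, 219961)), Pow(Add(2022, 1223), -1))) = Add(Rational(-2044974, 439747), Mul(Rational(2341887, 219961), Pow(3245, -1))) = Add(Rational(-2044974, 439747), Mul(Rational(2341887, 219961), Rational(1, 3245))) = Add(Rational(-2044974, 439747), Rational(39693, 12097855)) = Rational(-321069403287, 69090849905)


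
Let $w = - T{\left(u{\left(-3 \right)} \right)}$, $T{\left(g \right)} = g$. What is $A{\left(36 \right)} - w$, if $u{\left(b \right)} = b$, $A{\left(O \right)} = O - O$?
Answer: $-3$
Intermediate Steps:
$A{\left(O \right)} = 0$
$w = 3$ ($w = \left(-1\right) \left(-3\right) = 3$)
$A{\left(36 \right)} - w = 0 - 3 = -3$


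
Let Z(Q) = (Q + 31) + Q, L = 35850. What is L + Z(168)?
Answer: 36217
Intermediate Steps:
Z(Q) = 31 + 2*Q (Z(Q) = (31 + Q) + Q = 31 + 2*Q)
L + Z(168) = 35850 + (31 + 2*168) = 35850 + (31 + 336) = 35850 + 367 = 36217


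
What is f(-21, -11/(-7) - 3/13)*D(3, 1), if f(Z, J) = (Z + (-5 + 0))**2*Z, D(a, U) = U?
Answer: -14196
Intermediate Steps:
f(Z, J) = Z*(-5 + Z)**2 (f(Z, J) = (Z - 5)**2*Z = (-5 + Z)**2*Z = Z*(-5 + Z)**2)
f(-21, -11/(-7) - 3/13)*D(3, 1) = -21*(-5 - 21)**2*1 = -21*(-26)**2*1 = -21*676*1 = -14196*1 = -14196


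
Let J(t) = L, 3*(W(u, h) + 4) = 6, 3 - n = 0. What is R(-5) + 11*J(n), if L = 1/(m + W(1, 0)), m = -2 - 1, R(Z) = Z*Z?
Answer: 114/5 ≈ 22.800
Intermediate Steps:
n = 3 (n = 3 - 1*0 = 3 + 0 = 3)
R(Z) = Z²
W(u, h) = -2 (W(u, h) = -4 + (⅓)*6 = -4 + 2 = -2)
m = -3
L = -⅕ (L = 1/(-3 - 2) = 1/(-5) = -⅕ ≈ -0.20000)
J(t) = -⅕
R(-5) + 11*J(n) = (-5)² + 11*(-⅕) = 25 - 11/5 = 114/5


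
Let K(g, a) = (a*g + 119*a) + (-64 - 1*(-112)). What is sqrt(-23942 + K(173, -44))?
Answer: I*sqrt(36742) ≈ 191.68*I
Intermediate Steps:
K(g, a) = 48 + 119*a + a*g (K(g, a) = (119*a + a*g) + (-64 + 112) = (119*a + a*g) + 48 = 48 + 119*a + a*g)
sqrt(-23942 + K(173, -44)) = sqrt(-23942 + (48 + 119*(-44) - 44*173)) = sqrt(-23942 + (48 - 5236 - 7612)) = sqrt(-23942 - 12800) = sqrt(-36742) = I*sqrt(36742)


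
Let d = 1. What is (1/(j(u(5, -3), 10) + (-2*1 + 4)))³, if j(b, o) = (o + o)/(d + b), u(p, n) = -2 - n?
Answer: 1/1728 ≈ 0.00057870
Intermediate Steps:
j(b, o) = 2*o/(1 + b) (j(b, o) = (o + o)/(1 + b) = (2*o)/(1 + b) = 2*o/(1 + b))
(1/(j(u(5, -3), 10) + (-2*1 + 4)))³ = (1/(2*10/(1 + (-2 - 1*(-3))) + (-2*1 + 4)))³ = (1/(2*10/(1 + (-2 + 3)) + (-2 + 4)))³ = (1/(2*10/(1 + 1) + 2))³ = (1/(2*10/2 + 2))³ = (1/(2*10*(½) + 2))³ = (1/(10 + 2))³ = (1/12)³ = 1/1728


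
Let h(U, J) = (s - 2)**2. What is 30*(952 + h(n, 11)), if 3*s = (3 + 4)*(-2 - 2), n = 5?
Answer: 97240/3 ≈ 32413.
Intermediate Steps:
s = -28/3 (s = ((3 + 4)*(-2 - 2))/3 = (7*(-4))/3 = (1/3)*(-28) = -28/3 ≈ -9.3333)
h(U, J) = 1156/9 (h(U, J) = (-28/3 - 2)**2 = (-34/3)**2 = 1156/9)
30*(952 + h(n, 11)) = 30*(952 + 1156/9) = 30*(9724/9) = 97240/3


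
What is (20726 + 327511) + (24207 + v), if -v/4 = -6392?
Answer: 398012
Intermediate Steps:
v = 25568 (v = -4*(-6392) = 25568)
(20726 + 327511) + (24207 + v) = (20726 + 327511) + (24207 + 25568) = 348237 + 49775 = 398012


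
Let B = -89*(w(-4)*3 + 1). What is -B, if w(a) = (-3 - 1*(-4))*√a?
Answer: 89 + 534*I ≈ 89.0 + 534.0*I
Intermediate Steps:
w(a) = √a (w(a) = (-3 + 4)*√a = 1*√a = √a)
B = -89 - 534*I (B = -89*(√(-4)*3 + 1) = -89*((2*I)*3 + 1) = -89*(6*I + 1) = -89*(1 + 6*I) = -89 - 534*I ≈ -89.0 - 534.0*I)
-B = -(-89 - 534*I) = 89 + 534*I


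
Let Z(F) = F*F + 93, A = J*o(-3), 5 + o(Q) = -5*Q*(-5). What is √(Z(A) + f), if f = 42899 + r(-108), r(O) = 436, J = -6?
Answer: 2*√68457 ≈ 523.29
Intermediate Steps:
o(Q) = -5 + 25*Q (o(Q) = -5 - 5*Q*(-5) = -5 + 25*Q)
A = 480 (A = -6*(-5 + 25*(-3)) = -6*(-5 - 75) = -6*(-80) = 480)
Z(F) = 93 + F² (Z(F) = F² + 93 = 93 + F²)
f = 43335 (f = 42899 + 436 = 43335)
√(Z(A) + f) = √((93 + 480²) + 43335) = √((93 + 230400) + 43335) = √(230493 + 43335) = √273828 = 2*√68457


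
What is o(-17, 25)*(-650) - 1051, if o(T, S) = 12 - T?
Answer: -19901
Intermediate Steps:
o(-17, 25)*(-650) - 1051 = (12 - 1*(-17))*(-650) - 1051 = (12 + 17)*(-650) - 1051 = 29*(-650) - 1051 = -18850 - 1051 = -19901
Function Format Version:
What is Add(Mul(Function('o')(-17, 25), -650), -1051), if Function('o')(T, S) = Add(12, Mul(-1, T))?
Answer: -19901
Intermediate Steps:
Add(Mul(Function('o')(-17, 25), -650), -1051) = Add(Mul(Add(12, Mul(-1, -17)), -650), -1051) = Add(Mul(Add(12, 17), -650), -1051) = Add(Mul(29, -650), -1051) = Add(-18850, -1051) = -19901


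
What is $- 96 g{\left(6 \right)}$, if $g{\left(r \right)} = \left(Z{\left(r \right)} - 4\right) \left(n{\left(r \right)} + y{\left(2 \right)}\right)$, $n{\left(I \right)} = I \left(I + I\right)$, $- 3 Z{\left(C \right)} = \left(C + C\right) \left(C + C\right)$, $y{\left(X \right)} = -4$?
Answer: $339456$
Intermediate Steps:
$Z{\left(C \right)} = - \frac{4 C^{2}}{3}$ ($Z{\left(C \right)} = - \frac{\left(C + C\right) \left(C + C\right)}{3} = - \frac{2 C 2 C}{3} = - \frac{4 C^{2}}{3}$)
$n{\left(I \right)} = 2 I^{2}$ ($n{\left(I \right)} = I 2 I = 2 I^{2}$)
$g{\left(r \right)} = \left(-4 + 2 r^{2}\right) \left(-4 - \frac{4 r^{2}}{3}\right)$ ($g{\left(r \right)} = \left(- \frac{4 r^{2}}{3} - 4\right) \left(2 r^{2} - 4\right) = \left(-4 - \frac{4 r^{2}}{3}\right) \left(-4 + 2 r^{2}\right) = \left(-4 + 2 r^{2}\right) \left(-4 - \frac{4 r^{2}}{3}\right)$)
$- 96 g{\left(6 \right)} = - 96 \left(16 - \frac{8 \cdot 6^{2}}{3} - \frac{8 \cdot 6^{4}}{3}\right) = - 96 \left(16 - 96 - 3456\right) = \left(-96\right) \left(-3536\right) = 339456$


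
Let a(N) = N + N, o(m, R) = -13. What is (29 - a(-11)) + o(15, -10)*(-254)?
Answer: 3353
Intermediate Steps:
a(N) = 2*N
(29 - a(-11)) + o(15, -10)*(-254) = (29 - 2*(-11)) - 13*(-254) = (29 - 1*(-22)) + 3302 = (29 + 22) + 3302 = 51 + 3302 = 3353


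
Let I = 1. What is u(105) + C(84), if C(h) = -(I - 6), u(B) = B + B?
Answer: 215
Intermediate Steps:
u(B) = 2*B
C(h) = 5 (C(h) = -(1 - 6) = -1*(-5) = 5)
u(105) + C(84) = 2*105 + 5 = 210 + 5 = 215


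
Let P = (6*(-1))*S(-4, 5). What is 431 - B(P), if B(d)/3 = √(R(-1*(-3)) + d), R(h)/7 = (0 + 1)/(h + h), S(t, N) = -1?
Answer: 431 - √258/2 ≈ 422.97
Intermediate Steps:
P = 6 (P = (6*(-1))*(-1) = -6*(-1) = 6)
R(h) = 7/(2*h) (R(h) = 7*((0 + 1)/(h + h)) = 7*(1/(2*h)) = 7/(2*h))
B(d) = 3*√(7/6 + d) (B(d) = 3*√(7/(2*((-1*(-3)))) + d) = 3*√((7/2)/3 + d) = 3*√((7/2)*(⅓) + d) = 3*√(7/6 + d))
431 - B(P) = 431 - √(42 + 36*6)/2 = 431 - √(42 + 216)/2 = 431 - √258/2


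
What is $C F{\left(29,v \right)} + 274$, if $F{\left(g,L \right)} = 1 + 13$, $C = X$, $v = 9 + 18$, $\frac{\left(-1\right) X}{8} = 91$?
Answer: $-9918$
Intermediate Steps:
$X = -728$ ($X = \left(-8\right) 91 = -728$)
$v = 27$
$C = -728$
$F{\left(g,L \right)} = 14$
$C F{\left(29,v \right)} + 274 = \left(-728\right) 14 + 274 = -10192 + 274 = -9918$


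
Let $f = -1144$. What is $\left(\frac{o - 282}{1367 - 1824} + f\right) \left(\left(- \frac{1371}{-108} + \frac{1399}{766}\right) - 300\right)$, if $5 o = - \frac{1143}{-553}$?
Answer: $\frac{5686946032782671}{17422585740} \approx 3.2641 \cdot 10^{5}$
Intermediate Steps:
$o = \frac{1143}{2765}$ ($o = \frac{\left(-1143\right) \frac{1}{-553}}{5} = \frac{\left(-1143\right) \left(- \frac{1}{553}\right)}{5} = \frac{1}{5} \cdot \frac{1143}{553} = \frac{1143}{2765} \approx 0.41338$)
$\left(\frac{o - 282}{1367 - 1824} + f\right) \left(\left(- \frac{1371}{-108} + \frac{1399}{766}\right) - 300\right) = \left(\frac{\frac{1143}{2765} - 282}{1367 - 1824} - 1144\right) \left(\left(- \frac{1371}{-108} + \frac{1399}{766}\right) - 300\right) = \left(- \frac{778587}{2765 \left(-457\right)} - 1144\right) \left(\left(\left(-1371\right) \left(- \frac{1}{108}\right) + 1399 \cdot \frac{1}{766}\right) - 300\right) = \left(\left(- \frac{778587}{2765}\right) \left(- \frac{1}{457}\right) - 1144\right) \left(\left(\frac{457}{36} + \frac{1399}{766}\right) - 300\right) = \left(\frac{778587}{1263605} - 1144\right) \left(\frac{200213}{13788} - 300\right) = \left(- \frac{1444785533}{1263605}\right) \left(- \frac{3936187}{13788}\right) = \frac{5686946032782671}{17422585740}$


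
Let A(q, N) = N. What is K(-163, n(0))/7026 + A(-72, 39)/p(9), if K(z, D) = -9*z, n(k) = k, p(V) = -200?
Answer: 3231/234200 ≈ 0.013796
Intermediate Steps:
K(-163, n(0))/7026 + A(-72, 39)/p(9) = -9*(-163)/7026 + 39/(-200) = 1467*(1/7026) + 39*(-1/200) = 489/2342 - 39/200 = 3231/234200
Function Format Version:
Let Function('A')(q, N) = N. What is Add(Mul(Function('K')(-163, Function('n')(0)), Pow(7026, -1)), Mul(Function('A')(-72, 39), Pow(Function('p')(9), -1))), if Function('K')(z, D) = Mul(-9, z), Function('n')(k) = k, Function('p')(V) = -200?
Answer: Rational(3231, 234200) ≈ 0.013796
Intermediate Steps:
Add(Mul(Function('K')(-163, Function('n')(0)), Pow(7026, -1)), Mul(Function('A')(-72, 39), Pow(Function('p')(9), -1))) = Add(Mul(Mul(-9, -163), Pow(7026, -1)), Mul(39, Pow(-200, -1))) = Add(Mul(1467, Rational(1, 7026)), Mul(39, Rational(-1, 200))) = Add(Rational(489, 2342), Rational(-39, 200)) = Rational(3231, 234200)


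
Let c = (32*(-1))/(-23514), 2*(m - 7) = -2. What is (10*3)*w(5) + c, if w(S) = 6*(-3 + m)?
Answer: 6348796/11757 ≈ 540.00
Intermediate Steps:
m = 6 (m = 7 + (½)*(-2) = 7 - 1 = 6)
w(S) = 18 (w(S) = 6*(-3 + 6) = 6*3 = 18)
c = 16/11757 (c = -32*(-1/23514) = 16/11757 ≈ 0.0013609)
(10*3)*w(5) + c = (10*3)*18 + 16/11757 = 30*18 + 16/11757 = 540 + 16/11757 = 6348796/11757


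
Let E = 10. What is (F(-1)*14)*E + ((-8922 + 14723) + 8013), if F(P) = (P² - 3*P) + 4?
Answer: 14934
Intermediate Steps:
F(P) = 4 + P² - 3*P
(F(-1)*14)*E + ((-8922 + 14723) + 8013) = ((4 + (-1)² - 3*(-1))*14)*10 + ((-8922 + 14723) + 8013) = ((4 + 1 + 3)*14)*10 + (5801 + 8013) = (8*14)*10 + 13814 = 112*10 + 13814 = 1120 + 13814 = 14934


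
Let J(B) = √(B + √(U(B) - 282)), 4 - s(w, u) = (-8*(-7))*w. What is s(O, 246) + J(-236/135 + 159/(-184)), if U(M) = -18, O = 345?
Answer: -19316 + √(-44773410 + 171396000*I*√3)/4140 ≈ -19313.0 + 3.1724*I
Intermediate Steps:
s(w, u) = 4 - 56*w (s(w, u) = 4 - (-8*(-7))*w = 4 - 56*w)
J(B) = √(B + 10*I*√3) (J(B) = √(B + √(-18 - 282)) = √(B + √(-300)) = √(B + 10*I*√3))
s(O, 246) + J(-236/135 + 159/(-184)) = (4 - 56*345) + √((-236/135 + 159/(-184)) + 10*I*√3) = (4 - 19320) + √((-236*1/135 + 159*(-1/184)) + 10*I*√3) = -19316 + √((-236/135 - 159/184) + 10*I*√3) = -19316 + √(-64889/24840 + 10*I*√3)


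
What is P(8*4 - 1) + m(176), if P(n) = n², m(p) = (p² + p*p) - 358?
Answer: 62555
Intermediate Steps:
m(p) = -358 + 2*p² (m(p) = (p² + p²) - 358 = 2*p² - 358 = -358 + 2*p²)
P(8*4 - 1) + m(176) = (8*4 - 1)² + (-358 + 2*176²) = (32 - 1)² + (-358 + 2*30976) = 31² + (-358 + 61952) = 961 + 61594 = 62555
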